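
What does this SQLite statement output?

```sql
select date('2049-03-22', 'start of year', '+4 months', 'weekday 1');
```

2049-05-03

`start of year` rewinds 2049-03-22 to 2049-01-01.
Adding +4 months to 2049-01-01 gives 2049-05-01.
`weekday 1` advances to the next Monday; 2049-05-01 is a Saturday, so it moves forward to 2049-05-03.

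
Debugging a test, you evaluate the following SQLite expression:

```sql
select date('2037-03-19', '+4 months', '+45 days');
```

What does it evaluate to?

Adding +4 months to 2037-03-19 gives 2037-07-19.
Applying '+45 days' to 2037-07-19: counting 45 days forward gives 2037-09-02.

2037-09-02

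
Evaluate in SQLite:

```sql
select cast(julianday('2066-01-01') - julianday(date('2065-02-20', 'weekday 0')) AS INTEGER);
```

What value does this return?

313

`weekday 0` advances to the next Sunday; 2065-02-20 is a Friday, so it moves forward to 2065-02-22.
6 days remain in February 2065 after the 22nd (28 − 22).
Full months from March 2065 through December 2065 contribute their day counts.
Then 1 day into January 2066.
Total: 6 + 31 + 30 + 31 + 30 + 31 + 31 + 30 + 31 + 30 + 31 + 1 = 313.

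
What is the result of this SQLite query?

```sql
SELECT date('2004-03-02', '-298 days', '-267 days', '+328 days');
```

2003-07-09

Applying '-298 days' to 2004-03-02: counting 298 days back gives 2003-05-09.
Applying '-267 days' to 2003-05-09: counting 267 days back gives 2002-08-15.
Applying '+328 days' to 2002-08-15: counting 328 days forward gives 2003-07-09.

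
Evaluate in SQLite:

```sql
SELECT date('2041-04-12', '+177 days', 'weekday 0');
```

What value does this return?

Applying '+177 days' to 2041-04-12: counting 177 days forward gives 2041-10-06.
`weekday 0` advances to the next Sunday; 2041-10-06 is already a Sunday, so it stays at 2041-10-06.

2041-10-06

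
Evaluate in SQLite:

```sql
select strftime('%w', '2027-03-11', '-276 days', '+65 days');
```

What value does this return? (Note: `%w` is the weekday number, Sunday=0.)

First apply '-276 days', '+65 days': 2027-03-11 → 2026-08-12.
2026-08-12 is a Wednesday; with Sunday=0 that is 3.

3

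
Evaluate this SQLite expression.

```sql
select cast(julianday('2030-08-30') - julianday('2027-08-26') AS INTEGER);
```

5 days remain in August 2027 after the 26th (31 − 26).
Full months from September 2027 through July 2030 contribute their day counts.
Then 30 days into August 2030.
Total: 5 + 30 + 31 + 30 + 31 + 31 + 29 + 31 + 30 + 31 + 30 + 31 + 31 + 30 + 31 + 30 + 31 + 31 + 28 + 31 + 30 + 31 + 30 + 31 + 31 + 30 + 31 + 30 + 31 + 31 + 28 + 31 + 30 + 31 + 30 + 31 + 30 = 1100.

1100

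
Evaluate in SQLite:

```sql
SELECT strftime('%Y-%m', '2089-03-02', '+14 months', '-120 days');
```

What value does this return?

First apply '+14 months', '-120 days': 2089-03-02 → 2090-01-02.
`%Y-%m` extracts the year-month: 2090-01.

2090-01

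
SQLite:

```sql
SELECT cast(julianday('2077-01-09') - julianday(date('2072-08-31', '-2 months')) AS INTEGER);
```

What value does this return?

1653

Adding -2 months to 2072-08-31 targets 2072-06-31. June 2072 has only 30 days, so SQLite normalizes the 1-day overflow forward to 2072-07-01.
30 days remain in July 2072 after the 1st (31 − 1).
Full months from August 2072 through December 2076 contribute their day counts.
Then 9 days into January 2077.
Total: 30 + 31 + 30 + 31 + 30 + 31 + 31 + 28 + 31 + 30 + 31 + 30 + 31 + 31 + 30 + 31 + 30 + 31 + 31 + 28 + 31 + 30 + 31 + 30 + 31 + 31 + 30 + 31 + 30 + 31 + 31 + 28 + 31 + 30 + 31 + 30 + 31 + 31 + 30 + 31 + 30 + 31 + 31 + 29 + 31 + 30 + 31 + 30 + 31 + 31 + 30 + 31 + 30 + 31 + 9 = 1653.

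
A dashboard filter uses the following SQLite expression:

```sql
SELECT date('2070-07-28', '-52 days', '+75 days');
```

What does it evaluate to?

2070-08-20

Applying '-52 days' to 2070-07-28: counting 52 days back gives 2070-06-06.
Applying '+75 days' to 2070-06-06: counting 75 days forward gives 2070-08-20.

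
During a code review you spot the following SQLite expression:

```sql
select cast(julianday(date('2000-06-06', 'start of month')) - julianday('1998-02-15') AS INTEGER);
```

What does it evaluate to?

837

`start of month` rewinds 2000-06-06 to 2000-06-01.
13 days remain in February 1998 after the 15th (28 − 15).
Full months from March 1998 through May 2000 contribute their day counts.
Then 1 day into June 2000.
Total: 13 + 31 + 30 + 31 + 30 + 31 + 31 + 30 + 31 + 30 + 31 + 31 + 28 + 31 + 30 + 31 + 30 + 31 + 31 + 30 + 31 + 30 + 31 + 31 + 29 + 31 + 30 + 31 + 1 = 837.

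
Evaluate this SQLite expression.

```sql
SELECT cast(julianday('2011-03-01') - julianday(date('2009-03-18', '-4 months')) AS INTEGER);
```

Adding -4 months to 2009-03-18 gives 2008-11-18.
12 days remain in November 2008 after the 18th (30 − 18).
Full months from December 2008 through February 2011 contribute their day counts.
Then 1 day into March 2011.
Total: 12 + 31 + 31 + 28 + 31 + 30 + 31 + 30 + 31 + 31 + 30 + 31 + 30 + 31 + 31 + 28 + 31 + 30 + 31 + 30 + 31 + 31 + 30 + 31 + 30 + 31 + 31 + 28 + 1 = 833.

833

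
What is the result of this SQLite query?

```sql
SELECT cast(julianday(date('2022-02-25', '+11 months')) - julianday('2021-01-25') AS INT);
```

730

Adding +11 months to 2022-02-25 gives 2023-01-25.
6 days remain in January 2021 after the 25th (31 − 25).
Full months from February 2021 through December 2022 contribute their day counts.
Then 25 days into January 2023.
Total: 6 + 28 + 31 + 30 + 31 + 30 + 31 + 31 + 30 + 31 + 30 + 31 + 31 + 28 + 31 + 30 + 31 + 30 + 31 + 31 + 30 + 31 + 30 + 31 + 25 = 730.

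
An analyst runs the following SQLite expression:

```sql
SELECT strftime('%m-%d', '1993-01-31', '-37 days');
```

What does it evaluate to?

First apply '-37 days': 1993-01-31 → 1992-12-25.
`%m-%d` extracts the month-day: 12-25.

12-25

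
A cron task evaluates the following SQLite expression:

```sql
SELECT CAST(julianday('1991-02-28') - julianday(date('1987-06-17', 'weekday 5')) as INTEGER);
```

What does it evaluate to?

`weekday 5` advances to the next Friday; 1987-06-17 is a Wednesday, so it moves forward to 1987-06-19.
11 days remain in June 1987 after the 19th (30 − 19).
Full months from July 1987 through January 1991 contribute their day counts.
Then 28 days into February 1991.
Total: 11 + 31 + 31 + 30 + 31 + 30 + 31 + 31 + 29 + 31 + 30 + 31 + 30 + 31 + 31 + 30 + 31 + 30 + 31 + 31 + 28 + 31 + 30 + 31 + 30 + 31 + 31 + 30 + 31 + 30 + 31 + 31 + 28 + 31 + 30 + 31 + 30 + 31 + 31 + 30 + 31 + 30 + 31 + 31 + 28 = 1350.

1350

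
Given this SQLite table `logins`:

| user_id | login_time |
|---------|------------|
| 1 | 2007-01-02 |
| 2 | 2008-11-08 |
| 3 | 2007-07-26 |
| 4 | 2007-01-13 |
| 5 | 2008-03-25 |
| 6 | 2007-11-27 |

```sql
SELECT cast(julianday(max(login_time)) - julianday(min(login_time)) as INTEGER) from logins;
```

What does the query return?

MIN = 2007-01-02, MAX = 2008-11-08.
29 days remain in January 2007 after the 2nd (31 − 2).
Full months from February 2007 through October 2008 contribute their day counts.
Then 8 days into November 2008.
Total: 29 + 28 + 31 + 30 + 31 + 30 + 31 + 31 + 30 + 31 + 30 + 31 + 31 + 29 + 31 + 30 + 31 + 30 + 31 + 31 + 30 + 31 + 8 = 676.

676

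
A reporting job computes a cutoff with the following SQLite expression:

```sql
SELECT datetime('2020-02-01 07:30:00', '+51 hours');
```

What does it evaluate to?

2020-02-03 10:30:00

+51 hours from 2020-02-01 07:30:00 is 2020-02-03 10:30:00 (crosses midnight).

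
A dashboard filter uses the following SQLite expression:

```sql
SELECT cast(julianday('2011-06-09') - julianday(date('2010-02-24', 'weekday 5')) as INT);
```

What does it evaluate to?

468

`weekday 5` advances to the next Friday; 2010-02-24 is a Wednesday, so it moves forward to 2010-02-26.
2 days remain in February 2010 after the 26th (28 − 26).
Full months from March 2010 through May 2011 contribute their day counts.
Then 9 days into June 2011.
Total: 2 + 31 + 30 + 31 + 30 + 31 + 31 + 30 + 31 + 30 + 31 + 31 + 28 + 31 + 30 + 31 + 9 = 468.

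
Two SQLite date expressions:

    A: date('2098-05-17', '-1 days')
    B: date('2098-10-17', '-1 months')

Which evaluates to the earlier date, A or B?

A = 2098-05-16.
B = 2098-09-17.
A is earlier.

A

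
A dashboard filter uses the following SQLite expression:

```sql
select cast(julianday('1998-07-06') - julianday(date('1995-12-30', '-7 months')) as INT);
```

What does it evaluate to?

1133

Adding -7 months to 1995-12-30 gives 1995-05-30.
1 day remains in May 1995 after the 30th (31 − 30).
Full months from June 1995 through June 1998 contribute their day counts.
Then 6 days into July 1998.
Total: 1 + 30 + 31 + 31 + 30 + 31 + 30 + 31 + 31 + 29 + 31 + 30 + 31 + 30 + 31 + 31 + 30 + 31 + 30 + 31 + 31 + 28 + 31 + 30 + 31 + 30 + 31 + 31 + 30 + 31 + 30 + 31 + 31 + 28 + 31 + 30 + 31 + 30 + 6 = 1133.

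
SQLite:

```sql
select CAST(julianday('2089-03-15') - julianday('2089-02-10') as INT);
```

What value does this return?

18 days remain in February 2089 after the 10th (28 − 10).
Then 15 days into March 2089.
Total: 18 + 15 = 33.

33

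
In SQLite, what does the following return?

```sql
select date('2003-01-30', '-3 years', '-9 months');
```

Adding -3 years to 2003-01-30 gives 2000-01-30.
Adding -9 months to 2000-01-30 gives 1999-04-30.

1999-04-30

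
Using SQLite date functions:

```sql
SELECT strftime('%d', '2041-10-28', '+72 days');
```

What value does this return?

08

First apply '+72 days': 2041-10-28 → 2042-01-08.
`%d` extracts the 2-digit day of month: 08.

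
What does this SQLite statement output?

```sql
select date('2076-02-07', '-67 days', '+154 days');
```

Applying '-67 days' to 2076-02-07: counting 67 days back gives 2075-12-02.
Applying '+154 days' to 2075-12-02: counting 154 days forward gives 2076-05-04.

2076-05-04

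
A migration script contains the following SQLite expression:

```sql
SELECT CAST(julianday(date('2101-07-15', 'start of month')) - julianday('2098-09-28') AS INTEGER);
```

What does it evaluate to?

1006

`start of month` rewinds 2101-07-15 to 2101-07-01.
2 days remain in September 2098 after the 28th (30 − 28).
Full months from October 2098 through June 2101 contribute their day counts.
Then 1 day into July 2101.
Total: 2 + 31 + 30 + 31 + 31 + 28 + 31 + 30 + 31 + 30 + 31 + 31 + 30 + 31 + 30 + 31 + 31 + 28 + 31 + 30 + 31 + 30 + 31 + 31 + 30 + 31 + 30 + 31 + 31 + 28 + 31 + 30 + 31 + 30 + 1 = 1006.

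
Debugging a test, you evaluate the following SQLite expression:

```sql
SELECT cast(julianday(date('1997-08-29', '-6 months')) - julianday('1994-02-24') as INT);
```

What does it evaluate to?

1101

Adding -6 months to 1997-08-29 targets 1997-02-29. February 1997 has only 28 days, so SQLite normalizes the 1-day overflow forward to 1997-03-01.
4 days remain in February 1994 after the 24th (28 − 24).
Full months from March 1994 through February 1997 contribute their day counts.
Then 1 day into March 1997.
Total: 4 + 31 + 30 + 31 + 30 + 31 + 31 + 30 + 31 + 30 + 31 + 31 + 28 + 31 + 30 + 31 + 30 + 31 + 31 + 30 + 31 + 30 + 31 + 31 + 29 + 31 + 30 + 31 + 30 + 31 + 31 + 30 + 31 + 30 + 31 + 31 + 28 + 1 = 1101.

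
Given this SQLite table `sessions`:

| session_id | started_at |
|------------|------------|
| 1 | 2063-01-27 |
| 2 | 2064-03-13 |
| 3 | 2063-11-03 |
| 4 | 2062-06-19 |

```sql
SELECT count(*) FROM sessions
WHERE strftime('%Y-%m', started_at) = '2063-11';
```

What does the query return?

1

Rows with year-month 2063-11: 2063-11-03 → 1.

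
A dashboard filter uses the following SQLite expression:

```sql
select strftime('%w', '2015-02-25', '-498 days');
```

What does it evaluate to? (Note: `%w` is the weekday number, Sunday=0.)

First apply '-498 days': 2015-02-25 → 2013-10-15.
2013-10-15 is a Tuesday; with Sunday=0 that is 2.

2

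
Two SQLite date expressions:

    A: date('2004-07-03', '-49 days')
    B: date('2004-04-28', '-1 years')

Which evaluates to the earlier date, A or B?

A = 2004-05-15.
B = 2003-04-28.
B is earlier.

B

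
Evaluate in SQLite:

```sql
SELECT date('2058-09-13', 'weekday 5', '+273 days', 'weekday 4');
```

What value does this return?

2059-06-19

`weekday 5` advances to the next Friday; 2058-09-13 is already a Friday, so it stays at 2058-09-13.
Applying '+273 days' to 2058-09-13: counting 273 days forward gives 2059-06-13.
`weekday 4` advances to the next Thursday; 2059-06-13 is a Friday, so it moves forward to 2059-06-19.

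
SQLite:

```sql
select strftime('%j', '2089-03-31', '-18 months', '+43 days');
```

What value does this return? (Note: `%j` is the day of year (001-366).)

First apply '-18 months', '+43 days': 2089-03-31 → 2087-11-13.
Day-of-year for 2087-11-13: days since 2087-01-01 inclusive = 317, zero-padded to 317.

317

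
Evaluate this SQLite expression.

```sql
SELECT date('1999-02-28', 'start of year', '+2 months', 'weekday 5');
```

1999-03-05

`start of year` rewinds 1999-02-28 to 1999-01-01.
Adding +2 months to 1999-01-01 gives 1999-03-01.
`weekday 5` advances to the next Friday; 1999-03-01 is a Monday, so it moves forward to 1999-03-05.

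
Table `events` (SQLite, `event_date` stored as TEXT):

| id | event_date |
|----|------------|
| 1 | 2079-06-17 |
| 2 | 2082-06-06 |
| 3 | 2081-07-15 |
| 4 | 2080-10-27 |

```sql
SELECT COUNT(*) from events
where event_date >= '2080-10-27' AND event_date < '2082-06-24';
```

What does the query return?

3

Rows in [2080-10-27, 2082-06-24): 2082-06-06, 2081-07-15, 2080-10-27 → 3 rows.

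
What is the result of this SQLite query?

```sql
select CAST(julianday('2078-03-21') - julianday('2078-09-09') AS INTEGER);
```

-172

10 days remain in March 2078 after the 21st (31 − 21).
April 2078: 30 days.
May 2078: 31 days.
June 2078: 30 days.
July 2078: 31 days.
August 2078: 31 days.
Then 9 days into September 2078.
Total: 10 + 30 + 31 + 30 + 31 + 31 + 9 = 172.
The subtraction is earlier − later, so the result is −172 → -172.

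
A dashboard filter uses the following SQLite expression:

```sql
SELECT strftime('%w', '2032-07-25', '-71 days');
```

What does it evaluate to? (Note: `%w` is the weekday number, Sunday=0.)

6

First apply '-71 days': 2032-07-25 → 2032-05-15.
2032-05-15 is a Saturday; with Sunday=0 that is 6.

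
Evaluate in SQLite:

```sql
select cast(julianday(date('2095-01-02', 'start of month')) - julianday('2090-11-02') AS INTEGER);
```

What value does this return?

`start of month` rewinds 2095-01-02 to 2095-01-01.
28 days remain in November 2090 after the 2nd (30 − 2).
Full months from December 2090 through December 2094 contribute their day counts.
Then 1 day into January 2095.
Total: 28 + 31 + 31 + 28 + 31 + 30 + 31 + 30 + 31 + 31 + 30 + 31 + 30 + 31 + 31 + 29 + 31 + 30 + 31 + 30 + 31 + 31 + 30 + 31 + 30 + 31 + 31 + 28 + 31 + 30 + 31 + 30 + 31 + 31 + 30 + 31 + 30 + 31 + 31 + 28 + 31 + 30 + 31 + 30 + 31 + 31 + 30 + 31 + 30 + 31 + 1 = 1521.

1521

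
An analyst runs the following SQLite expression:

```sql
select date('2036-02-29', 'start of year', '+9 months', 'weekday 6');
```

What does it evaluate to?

2036-10-04

`start of year` rewinds 2036-02-29 to 2036-01-01.
Adding +9 months to 2036-01-01 gives 2036-10-01.
`weekday 6` advances to the next Saturday; 2036-10-01 is a Wednesday, so it moves forward to 2036-10-04.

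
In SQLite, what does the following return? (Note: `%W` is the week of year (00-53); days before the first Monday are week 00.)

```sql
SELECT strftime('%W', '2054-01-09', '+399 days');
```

06

First apply '+399 days': 2054-01-09 → 2055-02-12.
2055-02-12 is a Friday. SQLite's %W counts Mondays since the year started; the result is 06.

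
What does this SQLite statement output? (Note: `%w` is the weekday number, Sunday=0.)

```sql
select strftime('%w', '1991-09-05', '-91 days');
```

First apply '-91 days': 1991-09-05 → 1991-06-06.
1991-06-06 is a Thursday; with Sunday=0 that is 4.

4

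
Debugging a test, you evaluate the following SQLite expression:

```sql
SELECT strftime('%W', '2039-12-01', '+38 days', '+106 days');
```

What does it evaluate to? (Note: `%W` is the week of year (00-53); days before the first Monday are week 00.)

First apply '+38 days', '+106 days': 2039-12-01 → 2040-04-23.
2040-04-23 is a Monday. SQLite's %W counts Mondays since the year started; the result is 17.

17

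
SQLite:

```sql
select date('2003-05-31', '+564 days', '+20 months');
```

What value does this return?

2006-08-15

Applying '+564 days' to 2003-05-31: counting 564 days forward gives 2004-12-15.
Adding +20 months to 2004-12-15 gives 2006-08-15.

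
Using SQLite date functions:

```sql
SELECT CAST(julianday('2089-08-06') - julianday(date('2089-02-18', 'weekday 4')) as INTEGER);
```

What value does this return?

`weekday 4` advances to the next Thursday; 2089-02-18 is a Friday, so it moves forward to 2089-02-24.
4 days remain in February 2089 after the 24th (28 − 24).
March 2089: 31 days.
April 2089: 30 days.
May 2089: 31 days.
June 2089: 30 days.
July 2089: 31 days.
Then 6 days into August 2089.
Total: 4 + 31 + 30 + 31 + 30 + 31 + 6 = 163.

163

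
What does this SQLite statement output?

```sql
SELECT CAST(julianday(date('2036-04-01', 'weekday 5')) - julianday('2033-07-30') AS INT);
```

979

`weekday 5` advances to the next Friday; 2036-04-01 is a Tuesday, so it moves forward to 2036-04-04.
1 day remains in July 2033 after the 30th (31 − 30).
Full months from August 2033 through March 2036 contribute their day counts.
Then 4 days into April 2036.
Total: 1 + 31 + 30 + 31 + 30 + 31 + 31 + 28 + 31 + 30 + 31 + 30 + 31 + 31 + 30 + 31 + 30 + 31 + 31 + 28 + 31 + 30 + 31 + 30 + 31 + 31 + 30 + 31 + 30 + 31 + 31 + 29 + 31 + 4 = 979.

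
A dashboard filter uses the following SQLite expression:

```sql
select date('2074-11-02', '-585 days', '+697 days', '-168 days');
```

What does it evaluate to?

Applying '-585 days' to 2074-11-02: counting 585 days back gives 2073-03-27.
Applying '+697 days' to 2073-03-27: counting 697 days forward gives 2075-02-22.
Applying '-168 days' to 2075-02-22: counting 168 days back gives 2074-09-07.

2074-09-07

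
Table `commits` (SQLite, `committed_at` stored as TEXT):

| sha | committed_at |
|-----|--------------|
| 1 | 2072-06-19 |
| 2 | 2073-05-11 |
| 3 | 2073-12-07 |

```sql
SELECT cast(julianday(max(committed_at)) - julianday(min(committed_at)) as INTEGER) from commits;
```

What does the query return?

MIN = 2072-06-19, MAX = 2073-12-07.
11 days remain in June 2072 after the 19th (30 − 19).
Full months from July 2072 through November 2073 contribute their day counts.
Then 7 days into December 2073.
Total: 11 + 31 + 31 + 30 + 31 + 30 + 31 + 31 + 28 + 31 + 30 + 31 + 30 + 31 + 31 + 30 + 31 + 30 + 7 = 536.

536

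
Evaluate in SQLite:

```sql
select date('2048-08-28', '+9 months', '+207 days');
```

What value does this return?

Adding +9 months to 2048-08-28 gives 2049-05-28.
Applying '+207 days' to 2049-05-28: counting 207 days forward gives 2049-12-21.

2049-12-21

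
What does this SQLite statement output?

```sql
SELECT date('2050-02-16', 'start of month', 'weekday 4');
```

`start of month` rewinds 2050-02-16 to 2050-02-01.
`weekday 4` advances to the next Thursday; 2050-02-01 is a Tuesday, so it moves forward to 2050-02-03.

2050-02-03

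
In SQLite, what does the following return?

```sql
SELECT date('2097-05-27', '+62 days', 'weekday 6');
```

Applying '+62 days' to 2097-05-27: counting 62 days forward gives 2097-07-28.
`weekday 6` advances to the next Saturday; 2097-07-28 is a Sunday, so it moves forward to 2097-08-03.

2097-08-03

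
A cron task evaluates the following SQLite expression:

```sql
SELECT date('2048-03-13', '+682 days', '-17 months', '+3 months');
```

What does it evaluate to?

2048-11-24

Applying '+682 days' to 2048-03-13: counting 682 days forward gives 2050-01-24.
Adding -17 months to 2050-01-24 gives 2048-08-24.
Adding +3 months to 2048-08-24 gives 2048-11-24.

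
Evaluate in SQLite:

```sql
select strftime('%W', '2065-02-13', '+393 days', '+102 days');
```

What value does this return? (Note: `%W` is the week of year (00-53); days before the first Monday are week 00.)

First apply '+393 days', '+102 days': 2065-02-13 → 2066-06-23.
2066-06-23 is a Wednesday. SQLite's %W counts Mondays since the year started; the result is 25.

25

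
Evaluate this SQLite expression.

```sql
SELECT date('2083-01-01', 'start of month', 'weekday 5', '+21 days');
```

2083-01-22

`start of month` rewinds 2083-01-01 to 2083-01-01.
`weekday 5` advances to the next Friday; 2083-01-01 is already a Friday, so it stays at 2083-01-01.
Advancing 21 more days within January lands on 2083-01-22.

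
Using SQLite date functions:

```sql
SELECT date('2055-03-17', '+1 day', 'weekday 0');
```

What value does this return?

Advancing 1 more day within March lands on 2055-03-18.
`weekday 0` advances to the next Sunday; 2055-03-18 is a Thursday, so it moves forward to 2055-03-21.

2055-03-21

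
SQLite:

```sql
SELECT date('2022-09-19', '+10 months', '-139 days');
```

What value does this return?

Adding +10 months to 2022-09-19 gives 2023-07-19.
Applying '-139 days' to 2023-07-19: counting 139 days back gives 2023-03-02.

2023-03-02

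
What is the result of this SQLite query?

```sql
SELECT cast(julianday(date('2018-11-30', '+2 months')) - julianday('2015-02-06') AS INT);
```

Adding +2 months to 2018-11-30 gives 2019-01-30.
22 days remain in February 2015 after the 6th (28 − 6).
Full months from March 2015 through December 2018 contribute their day counts.
Then 30 days into January 2019.
Total: 22 + 31 + 30 + 31 + 30 + 31 + 31 + 30 + 31 + 30 + 31 + 31 + 29 + 31 + 30 + 31 + 30 + 31 + 31 + 30 + 31 + 30 + 31 + 31 + 28 + 31 + 30 + 31 + 30 + 31 + 31 + 30 + 31 + 30 + 31 + 31 + 28 + 31 + 30 + 31 + 30 + 31 + 31 + 30 + 31 + 30 + 31 + 30 = 1454.

1454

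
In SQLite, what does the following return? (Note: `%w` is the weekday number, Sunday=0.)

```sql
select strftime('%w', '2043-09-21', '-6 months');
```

6

First apply '-6 months': 2043-09-21 → 2043-03-21.
2043-03-21 is a Saturday; with Sunday=0 that is 6.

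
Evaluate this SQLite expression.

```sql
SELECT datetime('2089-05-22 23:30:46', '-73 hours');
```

2089-05-19 22:30:46

-73 hours from 2089-05-22 23:30:46 is 2089-05-19 22:30:46 (crosses midnight).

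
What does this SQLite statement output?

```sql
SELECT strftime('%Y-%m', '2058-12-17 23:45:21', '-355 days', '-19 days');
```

First apply '-355 days', '-19 days': 2058-12-17 23:45:21 → 2057-12-08 23:45:21.
`%Y-%m` extracts the year-month: 2057-12.

2057-12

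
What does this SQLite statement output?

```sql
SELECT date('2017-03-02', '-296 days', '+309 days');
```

2017-03-15

Applying '-296 days' to 2017-03-02: counting 296 days back gives 2016-05-10.
Applying '+309 days' to 2016-05-10: counting 309 days forward gives 2017-03-15.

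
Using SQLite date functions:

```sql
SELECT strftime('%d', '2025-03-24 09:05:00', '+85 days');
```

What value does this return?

First apply '+85 days': 2025-03-24 09:05:00 → 2025-06-17 09:05:00.
`%d` extracts the 2-digit day of month: 17.

17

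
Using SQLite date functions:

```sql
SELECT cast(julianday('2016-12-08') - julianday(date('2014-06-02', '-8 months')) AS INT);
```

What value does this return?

1163

Adding -8 months to 2014-06-02 gives 2013-10-02.
29 days remain in October 2013 after the 2nd (31 − 2).
Full months from November 2013 through November 2016 contribute their day counts.
Then 8 days into December 2016.
Total: 29 + 30 + 31 + 31 + 28 + 31 + 30 + 31 + 30 + 31 + 31 + 30 + 31 + 30 + 31 + 31 + 28 + 31 + 30 + 31 + 30 + 31 + 31 + 30 + 31 + 30 + 31 + 31 + 29 + 31 + 30 + 31 + 30 + 31 + 31 + 30 + 31 + 30 + 8 = 1163.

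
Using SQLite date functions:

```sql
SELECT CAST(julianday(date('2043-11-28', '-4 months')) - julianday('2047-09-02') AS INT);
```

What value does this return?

Adding -4 months to 2043-11-28 gives 2043-07-28.
3 days remain in July 2043 after the 28th (31 − 28).
Full months from August 2043 through August 2047 contribute their day counts.
Then 2 days into September 2047.
Total: 3 + 31 + 30 + 31 + 30 + 31 + 31 + 29 + 31 + 30 + 31 + 30 + 31 + 31 + 30 + 31 + 30 + 31 + 31 + 28 + 31 + 30 + 31 + 30 + 31 + 31 + 30 + 31 + 30 + 31 + 31 + 28 + 31 + 30 + 31 + 30 + 31 + 31 + 30 + 31 + 30 + 31 + 31 + 28 + 31 + 30 + 31 + 30 + 31 + 31 + 2 = 1497.
The subtraction is earlier − later, so the result is −1497 → -1497.

-1497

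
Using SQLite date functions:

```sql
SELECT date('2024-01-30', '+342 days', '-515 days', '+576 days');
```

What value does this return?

2025-03-08

Applying '+342 days' to 2024-01-30: counting 342 days forward gives 2025-01-06.
Applying '-515 days' to 2025-01-06: counting 515 days back gives 2023-08-10.
Applying '+576 days' to 2023-08-10: counting 576 days forward gives 2025-03-08.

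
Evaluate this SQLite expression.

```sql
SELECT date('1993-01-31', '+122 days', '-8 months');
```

1992-10-02

Applying '+122 days' to 1993-01-31: counting 122 days forward gives 1993-06-02.
Adding -8 months to 1993-06-02 gives 1992-10-02.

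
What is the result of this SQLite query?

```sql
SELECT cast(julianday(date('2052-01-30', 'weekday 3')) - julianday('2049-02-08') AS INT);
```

`weekday 3` advances to the next Wednesday; 2052-01-30 is a Tuesday, so it moves forward to 2052-01-31.
20 days remain in February 2049 after the 8th (28 − 8).
Full months from March 2049 through December 2051 contribute their day counts.
Then 31 days into January 2052.
Total: 20 + 31 + 30 + 31 + 30 + 31 + 31 + 30 + 31 + 30 + 31 + 31 + 28 + 31 + 30 + 31 + 30 + 31 + 31 + 30 + 31 + 30 + 31 + 31 + 28 + 31 + 30 + 31 + 30 + 31 + 31 + 30 + 31 + 30 + 31 + 31 = 1087.

1087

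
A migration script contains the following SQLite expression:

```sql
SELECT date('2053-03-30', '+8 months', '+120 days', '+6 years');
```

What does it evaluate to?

2060-03-30

Adding +8 months to 2053-03-30 gives 2053-11-30.
Applying '+120 days' to 2053-11-30: counting 120 days forward gives 2054-03-30.
Adding +6 years to 2054-03-30 gives 2060-03-30.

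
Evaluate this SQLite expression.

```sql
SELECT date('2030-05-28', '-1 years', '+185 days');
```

2029-11-29

Adding -1 year to 2030-05-28 gives 2029-05-28.
Applying '+185 days' to 2029-05-28: counting 185 days forward gives 2029-11-29.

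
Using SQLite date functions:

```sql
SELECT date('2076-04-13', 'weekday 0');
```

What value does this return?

`weekday 0` advances to the next Sunday; 2076-04-13 is a Monday, so it moves forward to 2076-04-19.

2076-04-19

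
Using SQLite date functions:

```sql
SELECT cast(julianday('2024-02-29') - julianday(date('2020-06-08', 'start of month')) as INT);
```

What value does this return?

`start of month` rewinds 2020-06-08 to 2020-06-01.
29 days remain in June 2020 after the 1st (30 − 1).
Full months from July 2020 through January 2024 contribute their day counts.
Then 29 days into February 2024.
Total: 29 + 31 + 31 + 30 + 31 + 30 + 31 + 31 + 28 + 31 + 30 + 31 + 30 + 31 + 31 + 30 + 31 + 30 + 31 + 31 + 28 + 31 + 30 + 31 + 30 + 31 + 31 + 30 + 31 + 30 + 31 + 31 + 28 + 31 + 30 + 31 + 30 + 31 + 31 + 30 + 31 + 30 + 31 + 31 + 29 = 1368.

1368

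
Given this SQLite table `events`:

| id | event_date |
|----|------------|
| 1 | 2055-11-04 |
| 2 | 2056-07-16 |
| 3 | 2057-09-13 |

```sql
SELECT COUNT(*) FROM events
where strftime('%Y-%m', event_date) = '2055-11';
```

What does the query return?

1

Rows with year-month 2055-11: 2055-11-04 → 1.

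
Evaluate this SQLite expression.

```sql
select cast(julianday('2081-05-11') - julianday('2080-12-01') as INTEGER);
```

30 days remain in December 2080 after the 1st (31 − 1).
January 2081: 31 days.
February 2081: 28 days.
March 2081: 31 days.
April 2081: 30 days.
Then 11 days into May 2081.
Total: 30 + 31 + 28 + 31 + 30 + 11 = 161.

161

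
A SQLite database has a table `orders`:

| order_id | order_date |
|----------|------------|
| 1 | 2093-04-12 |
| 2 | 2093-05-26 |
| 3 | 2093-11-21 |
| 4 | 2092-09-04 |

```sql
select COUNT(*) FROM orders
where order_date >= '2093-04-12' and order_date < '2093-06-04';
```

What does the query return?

Rows in [2093-04-12, 2093-06-04): 2093-04-12, 2093-05-26 → 2 rows.

2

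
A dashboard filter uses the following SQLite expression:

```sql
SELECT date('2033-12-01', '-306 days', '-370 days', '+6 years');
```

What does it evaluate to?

2038-01-25

Applying '-306 days' to 2033-12-01: counting 306 days back gives 2033-01-29.
Applying '-370 days' to 2033-01-29: counting 370 days back gives 2032-01-25.
Adding +6 years to 2032-01-25 gives 2038-01-25.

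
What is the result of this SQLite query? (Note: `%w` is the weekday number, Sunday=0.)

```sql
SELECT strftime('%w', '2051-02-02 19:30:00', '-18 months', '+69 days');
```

First apply '-18 months', '+69 days': 2051-02-02 19:30:00 → 2049-10-10 19:30:00.
2049-10-10 is a Sunday; with Sunday=0 that is 0.

0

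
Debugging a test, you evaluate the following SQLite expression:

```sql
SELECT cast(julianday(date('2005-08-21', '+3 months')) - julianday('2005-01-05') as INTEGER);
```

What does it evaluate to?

320

Adding +3 months to 2005-08-21 gives 2005-11-21.
26 days remain in January 2005 after the 5th (31 − 5).
Full months from February 2005 through October 2005 contribute their day counts.
Then 21 days into November 2005.
Total: 26 + 28 + 31 + 30 + 31 + 30 + 31 + 31 + 30 + 31 + 21 = 320.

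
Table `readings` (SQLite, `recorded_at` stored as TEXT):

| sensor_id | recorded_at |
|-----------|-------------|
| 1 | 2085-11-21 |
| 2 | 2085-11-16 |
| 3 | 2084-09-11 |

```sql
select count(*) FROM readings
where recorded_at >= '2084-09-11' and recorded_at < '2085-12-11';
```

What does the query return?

Rows in [2084-09-11, 2085-12-11): 2085-11-21, 2085-11-16, 2084-09-11 → 3 rows.

3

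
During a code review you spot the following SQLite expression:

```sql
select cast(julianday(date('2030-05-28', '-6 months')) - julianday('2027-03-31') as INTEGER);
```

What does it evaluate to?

Adding -6 months to 2030-05-28 gives 2029-11-28.
0 days remain in March 2027 after the 31st (31 − 31).
Full months from April 2027 through October 2029 contribute their day counts.
Then 28 days into November 2029.
Total: 0 + 30 + 31 + 30 + 31 + 31 + 30 + 31 + 30 + 31 + 31 + 29 + 31 + 30 + 31 + 30 + 31 + 31 + 30 + 31 + 30 + 31 + 31 + 28 + 31 + 30 + 31 + 30 + 31 + 31 + 30 + 31 + 28 = 973.

973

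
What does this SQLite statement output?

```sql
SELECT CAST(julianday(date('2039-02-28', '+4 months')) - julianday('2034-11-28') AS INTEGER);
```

1673

Adding +4 months to 2039-02-28 gives 2039-06-28.
2 days remain in November 2034 after the 28th (30 − 28).
Full months from December 2034 through May 2039 contribute their day counts.
Then 28 days into June 2039.
Total: 2 + 31 + 31 + 28 + 31 + 30 + 31 + 30 + 31 + 31 + 30 + 31 + 30 + 31 + 31 + 29 + 31 + 30 + 31 + 30 + 31 + 31 + 30 + 31 + 30 + 31 + 31 + 28 + 31 + 30 + 31 + 30 + 31 + 31 + 30 + 31 + 30 + 31 + 31 + 28 + 31 + 30 + 31 + 30 + 31 + 31 + 30 + 31 + 30 + 31 + 31 + 28 + 31 + 30 + 31 + 28 = 1673.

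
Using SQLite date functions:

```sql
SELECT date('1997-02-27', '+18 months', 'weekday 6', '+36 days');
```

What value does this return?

Adding +18 months to 1997-02-27 gives 1998-08-27.
`weekday 6` advances to the next Saturday; 1998-08-27 is a Thursday, so it moves forward to 1998-08-29.
August 1998 has 31 days; 2 remain after the 29th, so 3 days reach 1998-09-01.
September 1998 has 30 days; 29 remain after the 1st, so 30 days reach 1998-10-01.
Advancing 3 more days within October lands on 1998-10-04.

1998-10-04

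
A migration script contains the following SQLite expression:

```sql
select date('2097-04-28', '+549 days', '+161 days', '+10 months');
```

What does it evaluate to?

2100-02-08

Applying '+549 days' to 2097-04-28: counting 549 days forward gives 2098-10-29.
Applying '+161 days' to 2098-10-29: counting 161 days forward gives 2099-04-08.
Adding +10 months to 2099-04-08 gives 2100-02-08.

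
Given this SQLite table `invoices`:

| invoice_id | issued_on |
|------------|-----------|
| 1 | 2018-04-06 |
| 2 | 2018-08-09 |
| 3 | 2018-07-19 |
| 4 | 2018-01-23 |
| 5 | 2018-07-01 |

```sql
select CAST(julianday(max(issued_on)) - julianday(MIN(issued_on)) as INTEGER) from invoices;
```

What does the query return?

MIN = 2018-01-23, MAX = 2018-08-09.
8 days remain in January 2018 after the 23rd (31 − 23).
Full months from February 2018 through July 2018 contribute their day counts.
Then 9 days into August 2018.
Total: 8 + 28 + 31 + 30 + 31 + 30 + 31 + 9 = 198.

198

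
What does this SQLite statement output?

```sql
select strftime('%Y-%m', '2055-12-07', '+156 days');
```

2056-05

First apply '+156 days': 2055-12-07 → 2056-05-11.
`%Y-%m` extracts the year-month: 2056-05.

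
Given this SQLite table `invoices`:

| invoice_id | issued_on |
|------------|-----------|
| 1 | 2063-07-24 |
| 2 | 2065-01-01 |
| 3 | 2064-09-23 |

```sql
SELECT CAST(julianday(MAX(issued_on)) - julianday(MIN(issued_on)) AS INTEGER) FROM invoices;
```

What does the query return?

MIN = 2063-07-24, MAX = 2065-01-01.
7 days remain in July 2063 after the 24th (31 − 24).
Full months from August 2063 through December 2064 contribute their day counts.
Then 1 day into January 2065.
Total: 7 + 31 + 30 + 31 + 30 + 31 + 31 + 29 + 31 + 30 + 31 + 30 + 31 + 31 + 30 + 31 + 30 + 31 + 1 = 527.

527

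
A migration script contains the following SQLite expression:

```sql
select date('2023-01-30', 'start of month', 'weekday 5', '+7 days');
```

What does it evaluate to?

2023-01-13

`start of month` rewinds 2023-01-30 to 2023-01-01.
`weekday 5` advances to the next Friday; 2023-01-01 is a Sunday, so it moves forward to 2023-01-06.
Advancing 7 more days within January lands on 2023-01-13.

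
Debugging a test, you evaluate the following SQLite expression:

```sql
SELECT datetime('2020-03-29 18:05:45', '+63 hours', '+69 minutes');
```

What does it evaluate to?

+63 hours from 2020-03-29 18:05:45 is 2020-04-01 09:05:45 (crosses midnight).
69 minutes = 1h 9m; +69 minutes from 2020-04-01 09:05:45 is 2020-04-01 10:14:45.

2020-04-01 10:14:45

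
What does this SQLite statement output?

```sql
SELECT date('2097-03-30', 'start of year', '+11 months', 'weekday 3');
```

`start of year` rewinds 2097-03-30 to 2097-01-01.
Adding +11 months to 2097-01-01 gives 2097-12-01.
`weekday 3` advances to the next Wednesday; 2097-12-01 is a Sunday, so it moves forward to 2097-12-04.

2097-12-04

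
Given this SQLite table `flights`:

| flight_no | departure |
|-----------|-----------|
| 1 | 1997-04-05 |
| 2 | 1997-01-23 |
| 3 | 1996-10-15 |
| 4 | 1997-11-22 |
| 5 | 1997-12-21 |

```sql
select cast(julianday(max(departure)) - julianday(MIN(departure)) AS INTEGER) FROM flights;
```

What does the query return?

MIN = 1996-10-15, MAX = 1997-12-21.
16 days remain in October 1996 after the 15th (31 − 15).
Full months from November 1996 through November 1997 contribute their day counts.
Then 21 days into December 1997.
Total: 16 + 30 + 31 + 31 + 28 + 31 + 30 + 31 + 30 + 31 + 31 + 30 + 31 + 30 + 21 = 432.

432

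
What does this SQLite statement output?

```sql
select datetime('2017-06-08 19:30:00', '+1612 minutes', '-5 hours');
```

1612 minutes = 26h 52m; +1612 minutes from 2017-06-08 19:30:00 is 2017-06-09 22:22:00 (crosses midnight).
-5 hours from 2017-06-09 22:22:00 is 2017-06-09 17:22:00.

2017-06-09 17:22:00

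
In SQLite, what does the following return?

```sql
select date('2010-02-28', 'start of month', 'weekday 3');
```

2010-02-03

`start of month` rewinds 2010-02-28 to 2010-02-01.
`weekday 3` advances to the next Wednesday; 2010-02-01 is a Monday, so it moves forward to 2010-02-03.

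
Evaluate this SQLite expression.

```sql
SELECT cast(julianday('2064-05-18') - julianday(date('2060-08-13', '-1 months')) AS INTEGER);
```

Adding -1 month to 2060-08-13 gives 2060-07-13.
18 days remain in July 2060 after the 13th (31 − 13).
Full months from August 2060 through April 2064 contribute their day counts.
Then 18 days into May 2064.
Total: 18 + 31 + 30 + 31 + 30 + 31 + 31 + 28 + 31 + 30 + 31 + 30 + 31 + 31 + 30 + 31 + 30 + 31 + 31 + 28 + 31 + 30 + 31 + 30 + 31 + 31 + 30 + 31 + 30 + 31 + 31 + 28 + 31 + 30 + 31 + 30 + 31 + 31 + 30 + 31 + 30 + 31 + 31 + 29 + 31 + 30 + 18 = 1405.

1405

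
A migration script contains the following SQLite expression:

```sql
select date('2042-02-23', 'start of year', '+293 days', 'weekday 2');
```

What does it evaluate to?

`start of year` rewinds 2042-02-23 to 2042-01-01.
Applying '+293 days' to 2042-01-01: counting 293 days forward gives 2042-10-21.
`weekday 2` advances to the next Tuesday; 2042-10-21 is already a Tuesday, so it stays at 2042-10-21.

2042-10-21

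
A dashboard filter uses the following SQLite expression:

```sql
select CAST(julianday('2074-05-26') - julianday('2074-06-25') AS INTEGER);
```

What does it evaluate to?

-30

5 days remain in May 2074 after the 26th (31 − 26).
Then 25 days into June 2074.
Total: 5 + 25 = 30.
The subtraction is earlier − later, so the result is −30 → -30.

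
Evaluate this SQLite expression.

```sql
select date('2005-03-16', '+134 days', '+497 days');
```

Applying '+134 days' to 2005-03-16: counting 134 days forward gives 2005-07-28.
Applying '+497 days' to 2005-07-28: counting 497 days forward gives 2006-12-07.

2006-12-07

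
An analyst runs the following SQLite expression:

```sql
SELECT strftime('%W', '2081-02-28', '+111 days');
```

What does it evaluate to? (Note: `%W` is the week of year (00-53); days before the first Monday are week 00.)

First apply '+111 days': 2081-02-28 → 2081-06-19.
2081-06-19 is a Thursday. SQLite's %W counts Mondays since the year started; the result is 24.

24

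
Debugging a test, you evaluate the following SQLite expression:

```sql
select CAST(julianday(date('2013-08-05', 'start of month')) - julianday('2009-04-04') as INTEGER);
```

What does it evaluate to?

`start of month` rewinds 2013-08-05 to 2013-08-01.
26 days remain in April 2009 after the 4th (30 − 4).
Full months from May 2009 through July 2013 contribute their day counts.
Then 1 day into August 2013.
Total: 26 + 31 + 30 + 31 + 31 + 30 + 31 + 30 + 31 + 31 + 28 + 31 + 30 + 31 + 30 + 31 + 31 + 30 + 31 + 30 + 31 + 31 + 28 + 31 + 30 + 31 + 30 + 31 + 31 + 30 + 31 + 30 + 31 + 31 + 29 + 31 + 30 + 31 + 30 + 31 + 31 + 30 + 31 + 30 + 31 + 31 + 28 + 31 + 30 + 31 + 30 + 31 + 1 = 1580.

1580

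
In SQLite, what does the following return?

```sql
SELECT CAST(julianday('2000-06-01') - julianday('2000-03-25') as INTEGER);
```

68

6 days remain in March 2000 after the 25th (31 − 25).
April 2000: 30 days.
May 2000: 31 days.
Then 1 day into June 2000.
Total: 6 + 30 + 31 + 1 = 68.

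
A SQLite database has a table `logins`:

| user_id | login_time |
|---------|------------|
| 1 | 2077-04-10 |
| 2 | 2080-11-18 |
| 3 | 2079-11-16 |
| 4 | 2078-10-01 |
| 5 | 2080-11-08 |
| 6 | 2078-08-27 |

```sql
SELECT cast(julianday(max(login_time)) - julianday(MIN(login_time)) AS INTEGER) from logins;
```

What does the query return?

1318

MIN = 2077-04-10, MAX = 2080-11-18.
20 days remain in April 2077 after the 10th (30 − 10).
Full months from May 2077 through October 2080 contribute their day counts.
Then 18 days into November 2080.
Total: 20 + 31 + 30 + 31 + 31 + 30 + 31 + 30 + 31 + 31 + 28 + 31 + 30 + 31 + 30 + 31 + 31 + 30 + 31 + 30 + 31 + 31 + 28 + 31 + 30 + 31 + 30 + 31 + 31 + 30 + 31 + 30 + 31 + 31 + 29 + 31 + 30 + 31 + 30 + 31 + 31 + 30 + 31 + 18 = 1318.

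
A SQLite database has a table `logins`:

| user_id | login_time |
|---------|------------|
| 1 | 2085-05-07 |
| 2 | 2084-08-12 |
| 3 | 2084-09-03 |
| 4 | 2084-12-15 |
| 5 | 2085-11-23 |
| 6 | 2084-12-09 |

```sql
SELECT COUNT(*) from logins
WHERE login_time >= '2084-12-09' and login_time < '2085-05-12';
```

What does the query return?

Rows in [2084-12-09, 2085-05-12): 2085-05-07, 2084-12-15, 2084-12-09 → 3 rows.

3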